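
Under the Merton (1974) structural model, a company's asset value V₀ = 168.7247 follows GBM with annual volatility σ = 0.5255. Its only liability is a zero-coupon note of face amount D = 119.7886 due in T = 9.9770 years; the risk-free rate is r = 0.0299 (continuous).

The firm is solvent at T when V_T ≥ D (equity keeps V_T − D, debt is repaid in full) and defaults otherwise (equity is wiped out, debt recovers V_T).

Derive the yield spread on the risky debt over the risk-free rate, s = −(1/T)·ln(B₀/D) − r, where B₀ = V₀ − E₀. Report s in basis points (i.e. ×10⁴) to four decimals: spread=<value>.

d₁ = [ln(V₀/D) + (r + σ²/2)T] / (σ√T)
   = [ln(168.7247/119.7886) + (0.0299 + 0.5·0.5255²)·9.9770] / (0.5255·√9.9770)
   = [0.342540 + 1.675888] / 1.659865 = 1.216019
d₂ = d₁ − σ√T = 1.216019 − 1.659865 = -0.443845
N(d₁) = 0.888011,  N(d₂) = 0.328577,  e^(−rT) = 0.742070
E₀ = V₀·N(d₁) − D·e^(−rT)·N(d₂)
   = 168.7247·0.888011 − 119.7886·0.742070·0.328577 = 120.621718
B₀ = V₀ − E₀ = 168.7247 − 120.621718 = 48.102982
spread = −(1/T)·ln(B₀/D) − r = −(1/9.9770)·ln(48.102982/119.7886) − 0.0299 = 0.06154877
in basis points: 0.06154877 × 10⁴ = 615.4877 bp

spread=615.4877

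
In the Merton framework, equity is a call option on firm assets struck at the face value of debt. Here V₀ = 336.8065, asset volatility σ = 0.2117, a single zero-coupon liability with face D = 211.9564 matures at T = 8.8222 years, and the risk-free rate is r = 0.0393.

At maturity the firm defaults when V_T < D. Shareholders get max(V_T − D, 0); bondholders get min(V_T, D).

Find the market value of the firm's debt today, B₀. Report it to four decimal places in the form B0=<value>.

B0=143.4772

d₁ = [ln(V₀/D) + (r + σ²/2)T] / (σ√T)
   = [ln(336.8065/211.9564) + (0.0393 + 0.5·0.2117²)·8.8222] / (0.2117·√8.8222)
   = [0.463128 + 0.544404] / 0.628795 = 1.602321
d₂ = d₁ − σ√T = 1.602321 − 0.628795 = 0.973526
N(d₁) = 0.945458,  N(d₂) = 0.834854,  e^(−rT) = 0.707009
E₀ = V₀·N(d₁) − D·e^(−rT)·N(d₂)
   = 336.8065·0.945458 − 211.9564·0.707009·0.834854 = 193.329257
B₀ = V₀ − E₀ = 336.8065 − 193.329257 = 143.477243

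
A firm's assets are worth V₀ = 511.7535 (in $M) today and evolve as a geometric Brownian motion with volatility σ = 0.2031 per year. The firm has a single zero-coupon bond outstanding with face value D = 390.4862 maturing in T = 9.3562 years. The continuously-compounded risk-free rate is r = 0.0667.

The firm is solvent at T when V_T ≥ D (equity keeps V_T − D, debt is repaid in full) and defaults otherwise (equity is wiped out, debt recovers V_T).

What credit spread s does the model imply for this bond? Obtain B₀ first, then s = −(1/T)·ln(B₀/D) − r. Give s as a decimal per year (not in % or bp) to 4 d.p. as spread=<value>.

d₁ = [ln(V₀/D) + (r + σ²/2)T] / (σ√T)
   = [ln(511.7535/390.4862) + (0.0667 + 0.5·0.2031²)·9.3562] / (0.2031·√9.3562)
   = [0.270450 + 0.817028] / 0.621240 = 1.750496
d₂ = d₁ − σ√T = 1.750496 − 0.621240 = 1.129256
N(d₁) = 0.959984,  N(d₂) = 0.870605,  e^(−rT) = 0.535766
E₀ = V₀·N(d₁) − D·e^(−rT)·N(d₂)
   = 511.7535·0.959984 − 390.4862·0.535766·0.870605 = 309.136515
B₀ = V₀ − E₀ = 511.7535 − 309.136515 = 202.616985
spread = −(1/T)·ln(B₀/D) − r = −(1/9.3562)·ln(202.616985/390.4862) − 0.0667 = 0.00342197

spread=0.0034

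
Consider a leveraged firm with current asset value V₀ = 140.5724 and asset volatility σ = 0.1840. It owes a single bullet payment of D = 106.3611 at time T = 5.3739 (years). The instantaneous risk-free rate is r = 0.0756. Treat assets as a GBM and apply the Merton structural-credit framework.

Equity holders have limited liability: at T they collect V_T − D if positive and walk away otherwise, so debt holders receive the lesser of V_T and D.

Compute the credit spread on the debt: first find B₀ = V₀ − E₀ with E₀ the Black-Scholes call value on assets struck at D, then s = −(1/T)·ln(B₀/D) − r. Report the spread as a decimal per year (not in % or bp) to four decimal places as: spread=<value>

spread=0.0025

d₁ = [ln(V₀/D) + (r + σ²/2)T] / (σ√T)
   = [ln(140.5724/106.3611) + (0.0756 + 0.5·0.1840²)·5.3739] / (0.1840·√5.3739)
   = [0.278883 + 0.497236] / 0.426543 = 1.819557
d₂ = d₁ − σ√T = 1.819557 − 0.426543 = 1.393014
N(d₁) = 0.965587,  N(d₂) = 0.918192,  e^(−rT) = 0.666132
E₀ = V₀·N(d₁) − D·e^(−rT)·N(d₂)
   = 140.5724·0.965587 − 106.3611·0.666132·0.918192 = 70.680399
B₀ = V₀ − E₀ = 140.5724 − 70.680399 = 69.892001
spread = −(1/T)·ln(B₀/D) − r = −(1/5.3739)·ln(69.892001/106.3611) − 0.0756 = 0.00253482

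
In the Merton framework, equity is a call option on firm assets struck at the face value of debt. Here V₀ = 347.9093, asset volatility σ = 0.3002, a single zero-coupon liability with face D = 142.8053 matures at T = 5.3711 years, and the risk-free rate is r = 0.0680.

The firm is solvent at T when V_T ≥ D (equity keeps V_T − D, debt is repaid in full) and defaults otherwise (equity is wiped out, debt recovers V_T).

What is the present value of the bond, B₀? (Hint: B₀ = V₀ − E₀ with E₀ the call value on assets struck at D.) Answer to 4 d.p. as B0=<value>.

d₁ = [ln(V₀/D) + (r + σ²/2)T] / (σ√T)
   = [ln(347.9093/142.8053) + (0.0680 + 0.5·0.3002²)·5.3711] / (0.3002·√5.3711)
   = [0.890460 + 0.607257] / 0.695733 = 2.152719
d₂ = d₁ − σ√T = 2.152719 − 0.695733 = 1.456986
N(d₁) = 0.984330,  N(d₂) = 0.927440,  e^(−rT) = 0.694034
E₀ = V₀·N(d₁) − D·e^(−rT)·N(d₂)
   = 347.9093·0.984330 − 142.8053·0.694034·0.927440 = 250.537290
B₀ = V₀ − E₀ = 347.9093 − 250.537290 = 97.372010

B0=97.3720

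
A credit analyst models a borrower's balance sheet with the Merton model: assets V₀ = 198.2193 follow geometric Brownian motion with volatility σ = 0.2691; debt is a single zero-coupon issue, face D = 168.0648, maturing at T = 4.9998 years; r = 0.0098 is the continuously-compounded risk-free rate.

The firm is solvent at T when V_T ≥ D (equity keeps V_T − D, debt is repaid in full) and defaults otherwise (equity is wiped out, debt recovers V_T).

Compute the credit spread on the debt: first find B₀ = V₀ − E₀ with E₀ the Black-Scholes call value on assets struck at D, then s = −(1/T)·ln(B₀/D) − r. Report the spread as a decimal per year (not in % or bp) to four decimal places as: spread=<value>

spread=0.0352

d₁ = [ln(V₀/D) + (r + σ²/2)T] / (σ√T)
   = [ln(198.2193/168.0648) + (0.0098 + 0.5·0.2691²)·4.9998] / (0.2691·√4.9998)
   = [0.165024 + 0.230028] / 0.601714 = 0.656545
d₂ = d₁ − σ√T = 0.656545 − 0.601714 = 0.054831
N(d₁) = 0.744263,  N(d₂) = 0.521863,  e^(−rT) = 0.952183
E₀ = V₀·N(d₁) − D·e^(−rT)·N(d₂)
   = 198.2193·0.744263 − 168.0648·0.952183·0.521863 = 64.014333
B₀ = V₀ − E₀ = 198.2193 − 64.014333 = 134.204967
spread = −(1/T)·ln(B₀/D) − r = −(1/4.9998)·ln(134.204967/168.0648) − 0.0098 = 0.03519808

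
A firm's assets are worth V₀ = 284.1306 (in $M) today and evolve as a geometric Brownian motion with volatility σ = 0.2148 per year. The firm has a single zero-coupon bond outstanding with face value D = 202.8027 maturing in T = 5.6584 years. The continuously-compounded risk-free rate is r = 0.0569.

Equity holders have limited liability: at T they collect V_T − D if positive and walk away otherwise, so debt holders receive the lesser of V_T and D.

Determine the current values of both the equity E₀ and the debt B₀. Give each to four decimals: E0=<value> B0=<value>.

E0=141.9016 B0=142.2290

d₁ = [ln(V₀/D) + (r + σ²/2)T] / (σ√T)
   = [ln(284.1306/202.8027) + (0.0569 + 0.5·0.2148²)·5.6584] / (0.2148·√5.6584)
   = [0.337200 + 0.452500] / 0.510953 = 1.545543
d₂ = d₁ − σ√T = 1.545543 − 0.510953 = 1.034590
N(d₁) = 0.938892,  N(d₂) = 0.849570,  e^(−rT) = 0.724725
E₀ = V₀·N(d₁) − D·e^(−rT)·N(d₂)
   = 284.1306·0.938892 − 202.8027·0.724725·0.849570 = 141.901565
B₀ = V₀ − E₀ = 284.1306 − 141.901565 = 142.229035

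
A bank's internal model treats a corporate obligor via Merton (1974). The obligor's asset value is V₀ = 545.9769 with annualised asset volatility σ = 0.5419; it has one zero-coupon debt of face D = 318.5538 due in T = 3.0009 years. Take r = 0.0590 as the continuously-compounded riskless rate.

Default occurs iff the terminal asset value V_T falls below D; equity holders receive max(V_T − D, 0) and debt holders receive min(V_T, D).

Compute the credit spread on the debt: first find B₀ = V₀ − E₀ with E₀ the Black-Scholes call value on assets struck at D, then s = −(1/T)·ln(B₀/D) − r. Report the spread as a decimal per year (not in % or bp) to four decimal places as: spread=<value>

d₁ = [ln(V₀/D) + (r + σ²/2)T] / (σ√T)
   = [ln(545.9769/318.5538) + (0.0590 + 0.5·0.5419²)·3.0009] / (0.5419·√3.0009)
   = [0.538785 + 0.617669] / 0.938739 = 1.231923
d₂ = d₁ − σ√T = 1.231923 − 0.938739 = 0.293184
N(d₁) = 0.891011,  N(d₂) = 0.615309,  e^(−rT) = 0.837735
E₀ = V₀·N(d₁) − D·e^(−rT)·N(d₂)
   = 545.9769·0.891011 − 318.5538·0.837735·0.615309 = 322.267736
B₀ = V₀ − E₀ = 545.9769 − 322.267736 = 223.709164
spread = −(1/T)·ln(B₀/D) − r = −(1/3.0009)·ln(223.709164/318.5538) − 0.0590 = 0.05877951

spread=0.0588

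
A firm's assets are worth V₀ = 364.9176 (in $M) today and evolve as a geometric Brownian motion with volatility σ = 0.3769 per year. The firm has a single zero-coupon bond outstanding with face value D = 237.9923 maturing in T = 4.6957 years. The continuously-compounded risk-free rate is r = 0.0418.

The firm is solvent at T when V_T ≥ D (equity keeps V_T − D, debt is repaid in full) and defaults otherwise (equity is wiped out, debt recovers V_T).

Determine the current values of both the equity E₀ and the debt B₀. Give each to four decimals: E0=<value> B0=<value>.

E0=195.9725 B0=168.9451

d₁ = [ln(V₀/D) + (r + σ²/2)T] / (σ√T)
   = [ln(364.9176/237.9923) + (0.0418 + 0.5·0.3769²)·4.6957] / (0.3769·√4.6957)
   = [0.427433 + 0.529801] / 0.816726 = 1.172038
d₂ = d₁ − σ√T = 1.172038 − 0.816726 = 0.355313
N(d₁) = 0.879409,  N(d₂) = 0.638822,  e^(−rT) = 0.821782
E₀ = V₀·N(d₁) − D·e^(−rT)·N(d₂)
   = 364.9176·0.879409 − 237.9923·0.821782·0.638822 = 195.972458
B₀ = V₀ − E₀ = 364.9176 − 195.972458 = 168.945142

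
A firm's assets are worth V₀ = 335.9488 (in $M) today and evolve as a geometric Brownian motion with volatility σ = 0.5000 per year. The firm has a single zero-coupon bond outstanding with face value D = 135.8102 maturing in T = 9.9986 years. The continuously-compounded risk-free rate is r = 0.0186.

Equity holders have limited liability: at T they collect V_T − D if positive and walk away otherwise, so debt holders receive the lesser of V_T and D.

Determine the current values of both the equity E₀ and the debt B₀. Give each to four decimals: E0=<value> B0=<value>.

E0=260.7775 B0=75.1713

d₁ = [ln(V₀/D) + (r + σ²/2)T] / (σ√T)
   = [ln(335.9488/135.8102) + (0.0186 + 0.5·0.5000²)·9.9986] / (0.5000·√9.9986)
   = [0.905700 + 1.435799] / 1.581028 = 1.480998
d₂ = d₁ − σ√T = 1.480998 − 1.581028 = -0.100030
N(d₁) = 0.930696,  N(d₂) = 0.460160,  e^(−rT) = 0.830295
E₀ = V₀·N(d₁) − D·e^(−rT)·N(d₂)
   = 335.9488·0.930696 − 135.8102·0.830295·0.460160 = 260.777513
B₀ = V₀ − E₀ = 335.9488 − 260.777513 = 75.171287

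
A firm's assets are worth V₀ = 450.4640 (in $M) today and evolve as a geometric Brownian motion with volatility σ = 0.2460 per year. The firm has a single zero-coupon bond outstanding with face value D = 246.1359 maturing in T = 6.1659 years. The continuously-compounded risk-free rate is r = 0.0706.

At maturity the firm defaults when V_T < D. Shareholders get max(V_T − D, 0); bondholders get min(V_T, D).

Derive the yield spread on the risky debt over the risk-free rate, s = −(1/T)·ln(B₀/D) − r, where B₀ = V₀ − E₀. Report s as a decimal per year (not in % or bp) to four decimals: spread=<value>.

spread=0.0030

d₁ = [ln(V₀/D) + (r + σ²/2)T] / (σ√T)
   = [ln(450.4640/246.1359) + (0.0706 + 0.5·0.2460²)·6.1659] / (0.2460·√6.1659)
   = [0.604394 + 0.621880] / 0.610848 = 2.007495
d₂ = d₁ − σ√T = 2.007495 − 0.610848 = 1.396646
N(d₁) = 0.977651,  N(d₂) = 0.918740,  e^(−rT) = 0.647062
E₀ = V₀·N(d₁) − D·e^(−rT)·N(d₂)
   = 450.4640·0.977651 − 246.1359·0.647062·0.918740 = 294.073406
B₀ = V₀ − E₀ = 450.4640 − 294.073406 = 156.390594
spread = −(1/T)·ln(B₀/D) − r = −(1/6.1659)·ln(156.390594/246.1359) − 0.0706 = 0.00295409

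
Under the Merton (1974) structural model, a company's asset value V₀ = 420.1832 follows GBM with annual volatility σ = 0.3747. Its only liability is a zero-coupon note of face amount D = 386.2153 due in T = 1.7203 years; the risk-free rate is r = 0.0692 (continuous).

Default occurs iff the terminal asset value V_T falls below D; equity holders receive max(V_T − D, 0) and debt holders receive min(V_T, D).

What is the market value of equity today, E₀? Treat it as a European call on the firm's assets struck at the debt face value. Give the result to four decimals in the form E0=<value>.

d₁ = [ln(V₀/D) + (r + σ²/2)T] / (σ√T)
   = [ln(420.1832/386.2153) + (0.0692 + 0.5·0.3747²)·1.7203] / (0.3747·√1.7203)
   = [0.084296 + 0.239810] / 0.491457 = 0.659479
d₂ = d₁ − σ√T = 0.659479 − 0.491457 = 0.168022
N(d₁) = 0.745206,  N(d₂) = 0.566717,  e^(−rT) = 0.887768
E₀ = V₀·N(d₁) − D·e^(−rT)·N(d₂)
   = 420.1832·0.745206 − 386.2153·0.887768·0.566717 = 118.812993

E0=118.8130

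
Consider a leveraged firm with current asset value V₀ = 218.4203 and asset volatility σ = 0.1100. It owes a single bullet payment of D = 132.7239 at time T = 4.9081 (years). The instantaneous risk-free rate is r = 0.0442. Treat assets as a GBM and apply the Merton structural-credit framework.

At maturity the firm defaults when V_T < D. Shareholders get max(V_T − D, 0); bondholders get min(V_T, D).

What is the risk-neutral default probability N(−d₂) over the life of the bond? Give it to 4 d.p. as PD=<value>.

d₁ = [ln(V₀/D) + (r + σ²/2)T] / (σ√T)
   = [ln(218.4203/132.7239) + (0.0442 + 0.5·0.1100²)·4.9081] / (0.1100·√4.9081)
   = [0.498150 + 0.246632] / 0.243697 = 3.056187
d₂ = d₁ − σ√T = 3.056187 − 0.243697 = 2.812490
risk-neutral PD = N(−d₂) = N(-2.812490) = 0.002458

PD=0.0025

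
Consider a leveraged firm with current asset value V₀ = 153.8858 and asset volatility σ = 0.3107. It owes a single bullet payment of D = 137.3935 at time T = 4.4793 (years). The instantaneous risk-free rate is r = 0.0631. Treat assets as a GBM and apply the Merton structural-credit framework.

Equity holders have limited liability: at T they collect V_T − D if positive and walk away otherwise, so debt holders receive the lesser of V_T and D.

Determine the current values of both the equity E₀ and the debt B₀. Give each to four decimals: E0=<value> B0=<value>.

d₁ = [ln(V₀/D) + (r + σ²/2)T] / (σ√T)
   = [ln(153.8858/137.3935) + (0.0631 + 0.5·0.3107²)·4.4793] / (0.3107·√4.4793)
   = [0.113362 + 0.498847] / 0.657577 = 0.931008
d₂ = d₁ − σ√T = 0.931008 − 0.657577 = 0.273431
N(d₁) = 0.824075,  N(d₂) = 0.607739,  e^(−rT) = 0.753788
E₀ = V₀·N(d₁) − D·e^(−rT)·N(d₂)
   = 153.8858·0.824075 − 137.3935·0.753788·0.607739 = 63.872609
B₀ = V₀ − E₀ = 153.8858 − 63.872609 = 90.013191

E0=63.8726 B0=90.0132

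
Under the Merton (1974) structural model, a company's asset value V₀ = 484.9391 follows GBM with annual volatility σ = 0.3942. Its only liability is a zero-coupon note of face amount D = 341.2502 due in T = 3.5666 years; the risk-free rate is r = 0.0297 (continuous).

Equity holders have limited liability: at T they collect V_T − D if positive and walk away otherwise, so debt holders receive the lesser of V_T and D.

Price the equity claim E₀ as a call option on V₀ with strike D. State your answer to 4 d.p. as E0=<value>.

E0=223.5789

d₁ = [ln(V₀/D) + (r + σ²/2)T] / (σ√T)
   = [ln(484.9391/341.2502) + (0.0297 + 0.5·0.3942²)·3.5666] / (0.3942·√3.5666)
   = [0.351407 + 0.383041] / 0.744464 = 0.986547
d₂ = d₁ − σ√T = 0.986547 − 0.744464 = 0.242083
N(d₁) = 0.838068,  N(d₂) = 0.595642,  e^(−rT) = 0.899489
E₀ = V₀·N(d₁) − D·e^(−rT)·N(d₂)
   = 484.9391·0.838068 − 341.2502·0.899489·0.595642 = 223.578890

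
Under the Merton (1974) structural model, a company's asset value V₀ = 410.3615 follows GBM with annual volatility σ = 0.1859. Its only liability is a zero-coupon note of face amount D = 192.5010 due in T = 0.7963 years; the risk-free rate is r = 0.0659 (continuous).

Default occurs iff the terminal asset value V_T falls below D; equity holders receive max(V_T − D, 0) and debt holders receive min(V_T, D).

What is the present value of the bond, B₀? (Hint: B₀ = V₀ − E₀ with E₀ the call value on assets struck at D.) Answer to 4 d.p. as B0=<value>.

B0=182.6598

d₁ = [ln(V₀/D) + (r + σ²/2)T] / (σ√T)
   = [ln(410.3615/192.5010) + (0.0659 + 0.5·0.1859²)·0.7963] / (0.1859·√0.7963)
   = [0.756937 + 0.066236] / 0.165889 = 4.962189
d₂ = d₁ − σ√T = 4.962189 − 0.165889 = 4.796300
N(d₁) = 1.000000,  N(d₂) = 0.999999,  e^(−rT) = 0.948877
E₀ = V₀·N(d₁) − D·e^(−rT)·N(d₂)
   = 410.3615·1.000000 − 192.5010·0.948877·0.999999 = 227.701746
B₀ = V₀ − E₀ = 410.3615 − 227.701746 = 182.659754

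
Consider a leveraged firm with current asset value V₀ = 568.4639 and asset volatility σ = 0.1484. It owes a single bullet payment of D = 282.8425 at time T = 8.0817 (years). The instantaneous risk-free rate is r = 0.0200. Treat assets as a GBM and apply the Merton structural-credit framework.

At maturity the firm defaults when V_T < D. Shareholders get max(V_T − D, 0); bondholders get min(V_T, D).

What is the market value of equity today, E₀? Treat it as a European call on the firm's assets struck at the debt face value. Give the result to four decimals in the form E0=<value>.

E0=329.0107

d₁ = [ln(V₀/D) + (r + σ²/2)T] / (σ√T)
   = [ln(568.4639/282.8425) + (0.0200 + 0.5·0.1484²)·8.0817] / (0.1484·√8.0817)
   = [0.698048 + 0.250624] / 0.421876 = 2.248695
d₂ = d₁ − σ√T = 2.248695 − 0.421876 = 1.826819
N(d₁) = 0.987734,  N(d₂) = 0.966136,  e^(−rT) = 0.850753
E₀ = V₀·N(d₁) − D·e^(−rT)·N(d₂)
   = 568.4639·0.987734 − 282.8425·0.850753·0.966136 = 329.010723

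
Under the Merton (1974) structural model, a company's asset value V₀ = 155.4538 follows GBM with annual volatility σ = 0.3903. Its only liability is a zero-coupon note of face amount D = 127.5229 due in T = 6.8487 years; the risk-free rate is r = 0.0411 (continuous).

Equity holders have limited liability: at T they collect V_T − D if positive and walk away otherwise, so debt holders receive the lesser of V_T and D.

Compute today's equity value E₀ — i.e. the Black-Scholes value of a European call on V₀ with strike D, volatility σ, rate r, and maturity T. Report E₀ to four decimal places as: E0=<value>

E0=83.5015

d₁ = [ln(V₀/D) + (r + σ²/2)T] / (σ√T)
   = [ln(155.4538/127.5229) + (0.0411 + 0.5·0.3903²)·6.8487] / (0.3903·√6.8487)
   = [0.198053 + 0.803127] / 1.021416 = 0.980188
d₂ = d₁ − σ√T = 0.980188 − 1.021416 = -0.041228
N(d₁) = 0.836503,  N(d₂) = 0.483557,  e^(−rT) = 0.754665
E₀ = V₀·N(d₁) − D·e^(−rT)·N(d₂)
   = 155.4538·0.836503 − 127.5229·0.754665·0.483557 = 83.501515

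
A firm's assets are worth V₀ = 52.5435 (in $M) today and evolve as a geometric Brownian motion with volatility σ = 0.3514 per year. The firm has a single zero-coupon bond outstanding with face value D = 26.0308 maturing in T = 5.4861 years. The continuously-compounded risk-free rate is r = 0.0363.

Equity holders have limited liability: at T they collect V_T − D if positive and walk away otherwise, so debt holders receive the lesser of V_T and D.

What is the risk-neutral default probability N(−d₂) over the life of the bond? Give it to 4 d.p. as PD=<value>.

PD=0.2471

d₁ = [ln(V₀/D) + (r + σ²/2)T] / (σ√T)
   = [ln(52.5435/26.0308) + (0.0363 + 0.5·0.3514²)·5.4861] / (0.3514·√5.4861)
   = [0.702361 + 0.537863] / 0.823064 = 1.506837
d₂ = d₁ − σ√T = 1.506837 − 0.823064 = 0.683773
risk-neutral PD = N(−d₂) = N(-0.683773) = 0.247059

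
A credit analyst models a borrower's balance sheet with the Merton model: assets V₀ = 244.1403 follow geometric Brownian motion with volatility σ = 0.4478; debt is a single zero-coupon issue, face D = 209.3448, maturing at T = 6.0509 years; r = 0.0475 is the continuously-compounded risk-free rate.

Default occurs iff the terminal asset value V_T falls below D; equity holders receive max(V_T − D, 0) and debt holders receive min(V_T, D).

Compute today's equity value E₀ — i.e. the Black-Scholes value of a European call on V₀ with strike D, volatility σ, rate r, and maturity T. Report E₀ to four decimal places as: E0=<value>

E0=133.3110

d₁ = [ln(V₀/D) + (r + σ²/2)T] / (σ√T)
   = [ln(244.1403/209.3448) + (0.0475 + 0.5·0.4478²)·6.0509] / (0.4478·√6.0509)
   = [0.153760 + 0.894096] / 1.101524 = 0.951278
d₂ = d₁ − σ√T = 0.951278 − 1.101524 = -0.150246
N(d₁) = 0.829268,  N(d₂) = 0.440285,  e^(−rT) = 0.750198
E₀ = V₀·N(d₁) − D·e^(−rT)·N(d₂)
   = 244.1403·0.829268 − 209.3448·0.750198·0.440285 = 133.310997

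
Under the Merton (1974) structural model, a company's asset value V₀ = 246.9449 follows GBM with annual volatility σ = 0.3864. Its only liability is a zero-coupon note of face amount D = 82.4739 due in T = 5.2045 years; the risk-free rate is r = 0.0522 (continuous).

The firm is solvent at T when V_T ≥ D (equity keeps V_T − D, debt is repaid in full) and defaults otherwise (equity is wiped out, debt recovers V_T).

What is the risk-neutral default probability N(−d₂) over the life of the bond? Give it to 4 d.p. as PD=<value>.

d₁ = [ln(V₀/D) + (r + σ²/2)T] / (σ√T)
   = [ln(246.9449/82.4739) + (0.0522 + 0.5·0.3864²)·5.2045] / (0.3864·√5.2045)
   = [1.096683 + 0.660204] / 0.881509 = 1.993046
d₂ = d₁ − σ√T = 1.993046 − 0.881509 = 1.111537
risk-neutral PD = N(−d₂) = N(-1.111537) = 0.133169

PD=0.1332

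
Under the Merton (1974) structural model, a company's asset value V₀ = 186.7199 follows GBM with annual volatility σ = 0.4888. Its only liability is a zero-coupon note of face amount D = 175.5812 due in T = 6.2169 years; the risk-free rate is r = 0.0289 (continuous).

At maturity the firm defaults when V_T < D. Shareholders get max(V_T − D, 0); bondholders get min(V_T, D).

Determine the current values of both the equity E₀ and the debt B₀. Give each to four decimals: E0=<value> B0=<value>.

E0=97.6219 B0=89.0980

d₁ = [ln(V₀/D) + (r + σ²/2)T] / (σ√T)
   = [ln(186.7199/175.5812) + (0.0289 + 0.5·0.4888²)·6.2169] / (0.4888·√6.2169)
   = [0.061508 + 0.922356] / 1.218760 = 0.807267
d₂ = d₁ − σ√T = 0.807267 − 1.218760 = -0.411493
N(d₁) = 0.790244,  N(d₂) = 0.340355,  e^(−rT) = 0.835547
E₀ = V₀·N(d₁) − D·e^(−rT)·N(d₂)
   = 186.7199·0.790244 − 175.5812·0.835547·0.340355 = 97.621880
B₀ = V₀ − E₀ = 186.7199 − 97.621880 = 89.098020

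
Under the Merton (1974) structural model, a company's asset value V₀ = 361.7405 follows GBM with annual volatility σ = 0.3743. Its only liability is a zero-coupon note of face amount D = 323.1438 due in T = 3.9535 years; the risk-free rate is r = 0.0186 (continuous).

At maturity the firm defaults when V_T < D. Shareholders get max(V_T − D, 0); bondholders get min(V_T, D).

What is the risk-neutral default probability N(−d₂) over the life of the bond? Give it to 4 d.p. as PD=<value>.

d₁ = [ln(V₀/D) + (r + σ²/2)T] / (σ√T)
   = [ln(361.7405/323.1438) + (0.0186 + 0.5·0.3743²)·3.9535] / (0.3743·√3.9535)
   = [0.112830 + 0.350479] / 0.744236 = 0.622529
d₂ = d₁ − σ√T = 0.622529 − 0.744236 = -0.121707
risk-neutral PD = N(−d₂) = N(0.121707) = 0.548435

PD=0.5484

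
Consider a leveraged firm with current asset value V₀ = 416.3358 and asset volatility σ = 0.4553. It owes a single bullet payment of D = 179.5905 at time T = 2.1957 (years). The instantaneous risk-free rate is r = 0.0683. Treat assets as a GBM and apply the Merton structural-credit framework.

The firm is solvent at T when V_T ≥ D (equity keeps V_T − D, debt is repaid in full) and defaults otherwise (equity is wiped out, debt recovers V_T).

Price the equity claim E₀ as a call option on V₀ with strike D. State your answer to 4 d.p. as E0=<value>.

E0=266.9267

d₁ = [ln(V₀/D) + (r + σ²/2)T] / (σ√T)
   = [ln(416.3358/179.5905) + (0.0683 + 0.5·0.4553²)·2.1957] / (0.4553·√2.1957)
   = [0.840813 + 0.377549] / 0.674659 = 1.805893
d₂ = d₁ − σ√T = 1.805893 − 0.674659 = 1.131234
N(d₁) = 0.964532,  N(d₂) = 0.871022,  e^(−rT) = 0.860737
E₀ = V₀·N(d₁) − D·e^(−rT)·N(d₂)
   = 416.3358·0.964532 − 179.5905·0.860737·0.871022 = 266.926697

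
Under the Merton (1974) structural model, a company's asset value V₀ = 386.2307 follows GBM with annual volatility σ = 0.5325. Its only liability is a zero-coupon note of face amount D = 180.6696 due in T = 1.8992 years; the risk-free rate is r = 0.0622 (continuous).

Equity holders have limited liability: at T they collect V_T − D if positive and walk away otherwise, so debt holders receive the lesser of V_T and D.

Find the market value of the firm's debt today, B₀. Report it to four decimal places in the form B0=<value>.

d₁ = [ln(V₀/D) + (r + σ²/2)T] / (σ√T)
   = [ln(386.2307/180.6696) + (0.0622 + 0.5·0.5325²)·1.8992] / (0.5325·√1.8992)
   = [0.759765 + 0.387395] / 0.733846 = 1.563216
d₂ = d₁ − σ√T = 1.563216 − 0.733846 = 0.829370
N(d₁) = 0.940999,  N(d₂) = 0.796553,  e^(−rT) = 0.888580
E₀ = V₀·N(d₁) − D·e^(−rT)·N(d₂)
   = 386.2307·0.940999 − 180.6696·0.888580·0.796553 = 235.564649
B₀ = V₀ − E₀ = 386.2307 − 235.564649 = 150.666051

B0=150.6661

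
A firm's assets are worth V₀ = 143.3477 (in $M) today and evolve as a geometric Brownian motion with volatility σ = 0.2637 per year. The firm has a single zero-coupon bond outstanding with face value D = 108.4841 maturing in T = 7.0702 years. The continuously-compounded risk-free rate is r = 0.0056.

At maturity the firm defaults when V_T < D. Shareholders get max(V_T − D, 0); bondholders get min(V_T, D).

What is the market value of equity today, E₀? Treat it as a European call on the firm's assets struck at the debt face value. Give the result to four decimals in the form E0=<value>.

d₁ = [ln(V₀/D) + (r + σ²/2)T] / (σ√T)
   = [ln(143.3477/108.4841) + (0.0056 + 0.5·0.2637²)·7.0702] / (0.2637·√7.0702)
   = [0.278670 + 0.285416] / 0.701174 = 0.804487
d₂ = d₁ − σ√T = 0.804487 − 0.701174 = 0.103312
N(d₁) = 0.789442,  N(d₂) = 0.541142,  e^(−rT) = 0.961180
E₀ = V₀·N(d₁) − D·e^(−rT)·N(d₂)
   = 143.3477·0.789442 − 108.4841·0.961180·0.541142 = 56.738259

E0=56.7383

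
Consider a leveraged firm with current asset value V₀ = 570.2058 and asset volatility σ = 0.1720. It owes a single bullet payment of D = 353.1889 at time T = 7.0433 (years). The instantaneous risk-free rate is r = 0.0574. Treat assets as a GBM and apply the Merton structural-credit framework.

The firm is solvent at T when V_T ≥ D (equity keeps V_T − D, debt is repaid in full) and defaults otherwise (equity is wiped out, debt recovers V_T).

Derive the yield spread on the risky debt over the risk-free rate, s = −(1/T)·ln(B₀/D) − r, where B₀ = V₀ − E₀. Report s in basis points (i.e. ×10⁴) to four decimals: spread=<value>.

spread=9.9997

d₁ = [ln(V₀/D) + (r + σ²/2)T] / (σ√T)
   = [ln(570.2058/353.1889) + (0.0574 + 0.5·0.1720²)·7.0433] / (0.1720·√7.0433)
   = [0.478994 + 0.508470] / 0.456475 = 2.163241
d₂ = d₁ − σ√T = 2.163241 − 0.456475 = 1.706766
N(d₁) = 0.984739,  N(d₂) = 0.956067,  e^(−rT) = 0.667454
E₀ = V₀·N(d₁) − D·e^(−rT)·N(d₂)
   = 570.2058·0.984739 − 353.1889·0.667454·0.956067 = 336.123085
B₀ = V₀ − E₀ = 570.2058 − 336.123085 = 234.082715
spread = −(1/T)·ln(B₀/D) − r = −(1/7.0433)·ln(234.082715/353.1889) − 0.0574 = 0.00099997
in basis points: 0.00099997 × 10⁴ = 9.9997 bp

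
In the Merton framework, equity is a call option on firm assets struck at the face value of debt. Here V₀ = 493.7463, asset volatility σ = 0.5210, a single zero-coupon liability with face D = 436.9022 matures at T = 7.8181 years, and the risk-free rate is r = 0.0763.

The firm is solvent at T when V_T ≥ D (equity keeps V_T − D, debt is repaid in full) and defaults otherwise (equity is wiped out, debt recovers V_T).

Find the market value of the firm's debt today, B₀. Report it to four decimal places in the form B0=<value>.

B0=152.7104

d₁ = [ln(V₀/D) + (r + σ²/2)T] / (σ√T)
   = [ln(493.7463/436.9022) + (0.0763 + 0.5·0.5210²)·7.8181] / (0.5210·√7.8181)
   = [0.122312 + 1.657597] / 1.456761 = 1.221827
d₂ = d₁ − σ√T = 1.221827 − 1.456761 = -0.234934
N(d₁) = 0.889113,  N(d₂) = 0.407130,  e^(−rT) = 0.550724
E₀ = V₀·N(d₁) − D·e^(−rT)·N(d₂)
   = 493.7463·0.889113 − 436.9022·0.550724·0.407130 = 341.035876
B₀ = V₀ − E₀ = 493.7463 − 341.035876 = 152.710424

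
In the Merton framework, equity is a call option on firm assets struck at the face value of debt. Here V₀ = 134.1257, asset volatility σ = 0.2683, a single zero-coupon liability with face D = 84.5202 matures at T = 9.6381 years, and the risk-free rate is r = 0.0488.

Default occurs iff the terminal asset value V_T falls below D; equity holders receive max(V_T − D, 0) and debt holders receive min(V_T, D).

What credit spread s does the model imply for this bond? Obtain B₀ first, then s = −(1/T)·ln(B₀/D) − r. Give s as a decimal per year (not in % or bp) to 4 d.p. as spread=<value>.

d₁ = [ln(V₀/D) + (r + σ²/2)T] / (σ√T)
   = [ln(134.1257/84.5202) + (0.0488 + 0.5·0.2683²)·9.6381] / (0.2683·√9.6381)
   = [0.461787 + 0.817238] / 0.832945 = 1.535545
d₂ = d₁ − σ√T = 1.535545 − 0.832945 = 0.702600
N(d₁) = 0.937675,  N(d₂) = 0.758848,  e^(−rT) = 0.624790
E₀ = V₀·N(d₁) − D·e^(−rT)·N(d₂)
   = 134.1257·0.937675 − 84.5202·0.624790·0.758848 = 85.693557
B₀ = V₀ − E₀ = 134.1257 − 85.693557 = 48.432143
spread = −(1/T)·ln(B₀/D) − r = −(1/9.6381)·ln(48.432143/84.5202) − 0.0488 = 0.00897351

spread=0.0090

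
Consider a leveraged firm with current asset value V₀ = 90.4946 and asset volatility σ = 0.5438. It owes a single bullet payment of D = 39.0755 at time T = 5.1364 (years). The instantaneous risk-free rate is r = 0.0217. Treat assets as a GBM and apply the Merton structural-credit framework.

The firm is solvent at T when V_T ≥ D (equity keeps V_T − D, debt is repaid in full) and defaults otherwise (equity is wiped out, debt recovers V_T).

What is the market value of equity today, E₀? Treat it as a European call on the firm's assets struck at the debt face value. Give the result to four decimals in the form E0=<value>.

d₁ = [ln(V₀/D) + (r + σ²/2)T] / (σ√T)
   = [ln(90.4946/39.0755) + (0.0217 + 0.5·0.5438²)·5.1364] / (0.5438·√5.1364)
   = [0.839795 + 0.870924] / 1.232448 = 1.388065
d₂ = d₁ − σ√T = 1.388065 − 1.232448 = 0.155617
N(d₁) = 0.917441,  N(d₂) = 0.561833,  e^(−rT) = 0.894527
E₀ = V₀·N(d₁) − D·e^(−rT)·N(d₂)
   = 90.4946·0.917441 − 39.0755·0.894527·0.561833 = 63.385140

E0=63.3851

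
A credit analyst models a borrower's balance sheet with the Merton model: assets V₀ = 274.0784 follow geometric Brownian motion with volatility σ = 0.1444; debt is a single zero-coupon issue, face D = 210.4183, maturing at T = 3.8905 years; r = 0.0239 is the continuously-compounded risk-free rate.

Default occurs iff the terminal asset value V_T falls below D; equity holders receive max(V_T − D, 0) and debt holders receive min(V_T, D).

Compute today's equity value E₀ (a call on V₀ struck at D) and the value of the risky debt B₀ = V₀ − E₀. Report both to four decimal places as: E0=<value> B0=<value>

d₁ = [ln(V₀/D) + (r + σ²/2)T] / (σ√T)
   = [ln(274.0784/210.4183) + (0.0239 + 0.5·0.1444²)·3.8905] / (0.1444·√3.8905)
   = [0.264317 + 0.133544] / 0.284820 = 1.396887
d₂ = d₁ − σ√T = 1.396887 − 0.284820 = 1.112067
N(d₁) = 0.918776,  N(d₂) = 0.866945,  e^(−rT) = 0.911209
E₀ = V₀·N(d₁) − D·e^(−rT)·N(d₂)
   = 274.0784·0.918776 − 210.4183·0.911209·0.866945 = 85.592890
B₀ = V₀ − E₀ = 274.0784 − 85.592890 = 188.485510

E0=85.5929 B0=188.4855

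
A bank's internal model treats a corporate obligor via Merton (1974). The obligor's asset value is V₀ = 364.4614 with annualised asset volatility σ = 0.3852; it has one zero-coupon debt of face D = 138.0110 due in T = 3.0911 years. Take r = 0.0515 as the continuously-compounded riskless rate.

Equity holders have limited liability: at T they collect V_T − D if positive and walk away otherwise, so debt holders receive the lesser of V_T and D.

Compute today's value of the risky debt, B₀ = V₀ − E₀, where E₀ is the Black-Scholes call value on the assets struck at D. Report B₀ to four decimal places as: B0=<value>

d₁ = [ln(V₀/D) + (r + σ²/2)T] / (σ√T)
   = [ln(364.4614/138.0110) + (0.0515 + 0.5·0.3852²)·3.0911] / (0.3852·√3.0911)
   = [0.971087 + 0.388519] / 0.677240 = 2.007568
d₂ = d₁ − σ√T = 2.007568 − 0.677240 = 1.330328
N(d₁) = 0.977655,  N(d₂) = 0.908295,  e^(−rT) = 0.852833
E₀ = V₀·N(d₁) − D·e^(−rT)·N(d₂)
   = 364.4614·0.977655 − 138.0110·0.852833·0.908295 = 249.411059
B₀ = V₀ − E₀ = 364.4614 − 249.411059 = 115.050341

B0=115.0503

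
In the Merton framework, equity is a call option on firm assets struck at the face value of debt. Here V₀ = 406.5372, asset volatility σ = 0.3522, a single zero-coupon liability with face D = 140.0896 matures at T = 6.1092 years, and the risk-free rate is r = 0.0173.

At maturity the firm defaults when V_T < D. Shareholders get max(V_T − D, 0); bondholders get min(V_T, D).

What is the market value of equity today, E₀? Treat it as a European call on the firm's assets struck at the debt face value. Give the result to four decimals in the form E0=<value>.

E0=288.1198

d₁ = [ln(V₀/D) + (r + σ²/2)T] / (σ√T)
   = [ln(406.5372/140.0896) + (0.0173 + 0.5·0.3522²)·6.1092] / (0.3522·√6.1092)
   = [1.065393 + 0.484597] / 0.870526 = 1.780522
d₂ = d₁ − σ√T = 1.780522 − 0.870526 = 0.909996
N(d₁) = 0.962505,  N(d₂) = 0.818588,  e^(−rT) = 0.899704
E₀ = V₀·N(d₁) − D·e^(−rT)·N(d₂)
   = 406.5372·0.962505 − 140.0896·0.899704·0.818588 = 288.119810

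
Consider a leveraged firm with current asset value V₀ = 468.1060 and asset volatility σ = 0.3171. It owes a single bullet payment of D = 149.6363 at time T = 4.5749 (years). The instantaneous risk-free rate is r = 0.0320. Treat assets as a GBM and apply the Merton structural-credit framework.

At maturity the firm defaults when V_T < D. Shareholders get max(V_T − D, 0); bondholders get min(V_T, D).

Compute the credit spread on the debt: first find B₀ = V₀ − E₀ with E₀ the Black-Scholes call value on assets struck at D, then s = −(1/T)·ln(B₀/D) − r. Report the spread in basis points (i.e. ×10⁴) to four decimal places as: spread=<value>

spread=30.2422

d₁ = [ln(V₀/D) + (r + σ²/2)T] / (σ√T)
   = [ln(468.1060/149.6363) + (0.0320 + 0.5·0.3171²)·4.5749] / (0.3171·√4.5749)
   = [1.140487 + 0.376405] / 0.678246 = 2.236494
d₂ = d₁ − σ√T = 2.236494 − 0.678246 = 1.558248
N(d₁) = 0.987340,  N(d₂) = 0.940413,  e^(−rT) = 0.863815
E₀ = V₀·N(d₁) − D·e^(−rT)·N(d₂)
   = 468.1060·0.987340 − 149.6363·0.863815·0.940413 = 340.623976
B₀ = V₀ − E₀ = 468.1060 − 340.623976 = 127.482024
spread = −(1/T)·ln(B₀/D) − r = −(1/4.5749)·ln(127.482024/149.6363) − 0.0320 = 0.00302422
in basis points: 0.00302422 × 10⁴ = 30.2422 bp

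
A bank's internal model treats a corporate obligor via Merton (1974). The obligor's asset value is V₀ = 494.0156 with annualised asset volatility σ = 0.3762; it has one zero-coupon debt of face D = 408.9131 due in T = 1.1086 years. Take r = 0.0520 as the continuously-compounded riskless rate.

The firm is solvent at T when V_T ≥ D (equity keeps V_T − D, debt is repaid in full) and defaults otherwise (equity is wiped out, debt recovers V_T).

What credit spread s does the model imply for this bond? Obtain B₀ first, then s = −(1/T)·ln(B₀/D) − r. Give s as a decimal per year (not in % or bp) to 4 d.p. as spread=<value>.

d₁ = [ln(V₀/D) + (r + σ²/2)T] / (σ√T)
   = [ln(494.0156/408.9131) + (0.0520 + 0.5·0.3762²)·1.1086] / (0.3762·√1.1086)
   = [0.189064 + 0.136095] / 0.396101 = 0.820901
d₂ = d₁ − σ√T = 0.820901 − 0.396101 = 0.424799
N(d₁) = 0.794149,  N(d₂) = 0.664508,  e^(−rT) = 0.943983
E₀ = V₀·N(d₁) − D·e^(−rT)·N(d₂)
   = 494.0156·0.794149 − 408.9131·0.943983·0.664508 = 135.816845
B₀ = V₀ − E₀ = 494.0156 − 135.816845 = 358.198755
spread = −(1/T)·ln(B₀/D) − r = −(1/1.1086)·ln(358.198755/408.9131) − 0.0520 = 0.06744313

spread=0.0674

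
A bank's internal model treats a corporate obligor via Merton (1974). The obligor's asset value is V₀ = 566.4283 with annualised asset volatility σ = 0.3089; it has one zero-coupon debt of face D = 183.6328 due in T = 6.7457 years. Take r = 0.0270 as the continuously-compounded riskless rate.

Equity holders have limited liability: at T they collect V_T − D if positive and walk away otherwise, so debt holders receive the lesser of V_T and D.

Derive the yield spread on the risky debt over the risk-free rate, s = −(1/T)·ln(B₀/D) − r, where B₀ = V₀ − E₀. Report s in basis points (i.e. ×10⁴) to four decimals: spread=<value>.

spread=47.2977

d₁ = [ln(V₀/D) + (r + σ²/2)T] / (σ√T)
   = [ln(566.4283/183.6328) + (0.0270 + 0.5·0.3089²)·6.7457] / (0.3089·√6.7457)
   = [1.126412 + 0.503969] / 0.802290 = 2.032159
d₂ = d₁ − σ√T = 2.032159 − 0.802290 = 1.229869
N(d₁) = 0.978931,  N(d₂) = 0.890627,  e^(−rT) = 0.833490
E₀ = V₀·N(d₁) − D·e^(−rT)·N(d₂)
   = 566.4283·0.978931 − 183.6328·0.833490·0.890627 = 418.178508
B₀ = V₀ − E₀ = 566.4283 − 418.178508 = 148.249792
spread = −(1/T)·ln(B₀/D) − r = −(1/6.7457)·ln(148.249792/183.6328) − 0.0270 = 0.00472977
in basis points: 0.00472977 × 10⁴ = 47.2977 bp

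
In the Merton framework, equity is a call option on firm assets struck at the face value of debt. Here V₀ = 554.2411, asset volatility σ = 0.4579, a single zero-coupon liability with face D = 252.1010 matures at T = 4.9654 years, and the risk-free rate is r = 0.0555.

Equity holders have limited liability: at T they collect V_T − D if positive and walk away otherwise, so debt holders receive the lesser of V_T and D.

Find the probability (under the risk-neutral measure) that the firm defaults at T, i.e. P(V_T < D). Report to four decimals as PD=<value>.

PD=0.2974

d₁ = [ln(V₀/D) + (r + σ²/2)T] / (σ√T)
   = [ln(554.2411/252.1010) + (0.0555 + 0.5·0.4579²)·4.9654] / (0.4579·√4.9654)
   = [0.787770 + 0.796133] / 1.020347 = 1.552319
d₂ = d₁ − σ√T = 1.552319 − 1.020347 = 0.531972
risk-neutral PD = N(−d₂) = N(-0.531972) = 0.297373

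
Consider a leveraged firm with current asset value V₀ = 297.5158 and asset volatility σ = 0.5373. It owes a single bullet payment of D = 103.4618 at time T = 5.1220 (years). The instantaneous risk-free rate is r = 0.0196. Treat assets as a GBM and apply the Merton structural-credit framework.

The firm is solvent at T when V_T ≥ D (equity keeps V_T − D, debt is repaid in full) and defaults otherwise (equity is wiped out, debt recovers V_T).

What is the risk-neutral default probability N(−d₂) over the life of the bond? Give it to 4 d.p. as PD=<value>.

PD=0.3657

d₁ = [ln(V₀/D) + (r + σ²/2)T] / (σ√T)
   = [ln(297.5158/103.4618) + (0.0196 + 0.5·0.5373²)·5.1220] / (0.5373·√5.1220)
   = [1.056265 + 0.839730] / 1.216009 = 1.559195
d₂ = d₁ − σ√T = 1.559195 − 1.216009 = 0.343186
risk-neutral PD = N(−d₂) = N(-0.343186) = 0.365729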